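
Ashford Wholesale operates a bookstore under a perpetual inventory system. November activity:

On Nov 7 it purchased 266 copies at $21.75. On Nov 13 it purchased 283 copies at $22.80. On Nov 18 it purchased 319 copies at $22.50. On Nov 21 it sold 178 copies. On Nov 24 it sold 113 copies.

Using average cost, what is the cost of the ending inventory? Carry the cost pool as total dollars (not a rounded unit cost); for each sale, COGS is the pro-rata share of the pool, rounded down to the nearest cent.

Ending inventory = $12,906.33

After Nov 7: 266 on hand, pool $5,785.50 (≈ $21.7500 each)
After Nov 13: 549 on hand, pool $12,237.90 (≈ $22.2913 each)
After Nov 18: 868 on hand, pool $19,415.40 (≈ $22.3680 each)
Nov 21, sell 178: 178/868 × $19,415.40 → $3,981.49
Nov 24, sell 113: 113/690 × $15,433.91 → $2,527.58
Total COGS = $3,981.49 + $2,527.58 = $6,509.07
Ending inventory (cost pool remaining) = $12,906.33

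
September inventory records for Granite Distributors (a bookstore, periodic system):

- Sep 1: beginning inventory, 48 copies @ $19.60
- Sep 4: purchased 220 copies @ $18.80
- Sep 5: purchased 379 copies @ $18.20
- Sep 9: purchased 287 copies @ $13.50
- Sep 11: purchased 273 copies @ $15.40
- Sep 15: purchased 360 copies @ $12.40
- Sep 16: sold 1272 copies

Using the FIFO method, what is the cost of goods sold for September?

COGS = $20,859.30

Sep 16, 1272 sold [FIFO — oldest first]: 48 @ $19.60 + 220 @ $18.80 + 379 @ $18.20 + 287 @ $13.50 + 273 @ $15.40 + 65 @ $12.40 = $20,859.30
Ending inventory: 295 @ $12.40 = $3,658.00
Check: goods available $24,517.30 = COGS $20,859.30 + ending $3,658.00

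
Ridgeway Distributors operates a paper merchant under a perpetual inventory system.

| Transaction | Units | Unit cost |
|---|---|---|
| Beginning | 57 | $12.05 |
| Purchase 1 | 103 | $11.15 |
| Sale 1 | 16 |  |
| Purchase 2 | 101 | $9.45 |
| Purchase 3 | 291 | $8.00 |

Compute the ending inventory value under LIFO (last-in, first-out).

Ending inventory = $4,939.35

Sale 1 (16) [LIFO — newest first]: 16 @ $11.15 = $178.40
Ending inventory: 57 @ $12.05 + 87 @ $11.15 + 101 @ $9.45 + 291 @ $8.00 = $4,939.35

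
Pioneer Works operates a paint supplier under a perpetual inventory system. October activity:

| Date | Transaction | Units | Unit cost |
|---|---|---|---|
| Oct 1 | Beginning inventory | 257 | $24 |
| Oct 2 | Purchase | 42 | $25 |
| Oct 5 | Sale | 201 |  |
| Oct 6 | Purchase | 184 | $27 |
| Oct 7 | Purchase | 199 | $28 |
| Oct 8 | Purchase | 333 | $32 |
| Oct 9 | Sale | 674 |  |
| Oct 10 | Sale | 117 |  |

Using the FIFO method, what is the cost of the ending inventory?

Ending inventory = $736

Oct 5, 201 sold [FIFO — oldest first]: 201 @ $24 = $4,824
Oct 9, 674 sold [FIFO — oldest first]: 56 @ $24 + 42 @ $25 + 184 @ $27 + 199 @ $28 + 193 @ $32 = $19,110
Oct 10, 117 sold [FIFO — oldest first]: 117 @ $32 = $3,744
Total COGS = $4,824 + $19,110 + $3,744 = $27,678
Ending inventory: 23 @ $32 = $736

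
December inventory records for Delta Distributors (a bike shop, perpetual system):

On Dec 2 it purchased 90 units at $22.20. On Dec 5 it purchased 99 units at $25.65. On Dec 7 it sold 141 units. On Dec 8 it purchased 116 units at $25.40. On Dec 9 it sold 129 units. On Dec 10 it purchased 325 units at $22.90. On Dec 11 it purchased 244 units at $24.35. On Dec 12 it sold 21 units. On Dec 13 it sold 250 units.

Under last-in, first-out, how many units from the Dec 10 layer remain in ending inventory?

Dec 7, 141 sold [LIFO — newest first]: 99 @ $25.65 + 42 @ $22.20 = $3,471.75
Dec 9, 129 sold [LIFO — newest first]: 116 @ $25.40 + 13 @ $22.20 = $3,235.00
Dec 12, 21 sold [LIFO — newest first]: 21 @ $24.35 = $511.35
Dec 13, 250 sold [LIFO — newest first]: 223 @ $24.35 + 27 @ $22.90 = $6,048.35
Total COGS = $3,471.75 + $3,235.00 + $511.35 + $6,048.35 = $13,266.45
Ending inventory: 35 @ $22.20 + 298 @ $22.90 = $7,601.20

298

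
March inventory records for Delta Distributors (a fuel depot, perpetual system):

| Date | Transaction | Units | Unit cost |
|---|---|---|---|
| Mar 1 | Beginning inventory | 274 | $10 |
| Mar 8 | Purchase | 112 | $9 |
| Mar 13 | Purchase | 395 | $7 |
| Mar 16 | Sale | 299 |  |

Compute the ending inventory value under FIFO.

Ending inventory = $3,548

Mar 16, 299 sold [FIFO — oldest first]: 274 @ $10 + 25 @ $9 = $2,965
Ending inventory: 87 @ $9 + 395 @ $7 = $3,548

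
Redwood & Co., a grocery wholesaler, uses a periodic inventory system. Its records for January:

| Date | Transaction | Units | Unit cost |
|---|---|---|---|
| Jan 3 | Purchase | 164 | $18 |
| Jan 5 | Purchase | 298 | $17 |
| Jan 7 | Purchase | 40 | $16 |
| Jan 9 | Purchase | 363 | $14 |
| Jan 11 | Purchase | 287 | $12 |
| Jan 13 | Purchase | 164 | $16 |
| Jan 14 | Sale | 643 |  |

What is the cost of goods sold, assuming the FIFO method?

Jan 14, 643 sold [FIFO — oldest first]: 164 @ $18 + 298 @ $17 + 40 @ $16 + 141 @ $14 = $10,632
Ending inventory: 222 @ $14 + 287 @ $12 + 164 @ $16 = $9,176
Check: goods available $19,808 = COGS $10,632 + ending $9,176

COGS = $10,632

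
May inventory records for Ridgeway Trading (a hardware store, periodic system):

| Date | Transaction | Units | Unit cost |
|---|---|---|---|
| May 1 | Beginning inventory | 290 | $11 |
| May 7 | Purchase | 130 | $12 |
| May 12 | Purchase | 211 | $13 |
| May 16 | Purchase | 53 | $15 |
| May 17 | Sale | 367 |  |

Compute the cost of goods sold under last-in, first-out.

COGS = $4,774

May 17, 367 sold [LIFO — newest first]: 53 @ $15 + 211 @ $13 + 103 @ $12 = $4,774
Ending inventory: 290 @ $11 + 27 @ $12 = $3,514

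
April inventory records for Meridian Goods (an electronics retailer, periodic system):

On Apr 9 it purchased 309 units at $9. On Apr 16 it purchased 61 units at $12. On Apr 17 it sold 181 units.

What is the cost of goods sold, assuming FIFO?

COGS = $1,629

Apr 17, 181 sold [FIFO — oldest first]: 181 @ $9 = $1,629
Ending inventory: 128 @ $9 + 61 @ $12 = $1,884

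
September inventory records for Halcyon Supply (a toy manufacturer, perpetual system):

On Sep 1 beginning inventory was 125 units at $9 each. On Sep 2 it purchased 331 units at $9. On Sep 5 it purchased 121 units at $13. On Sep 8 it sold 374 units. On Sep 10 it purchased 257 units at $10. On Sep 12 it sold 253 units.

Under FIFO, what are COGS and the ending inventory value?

COGS = $6,177; ending inventory = $2,070

Sep 8, 374 sold [FIFO — oldest first]: 125 @ $9 + 249 @ $9 = $3,366
Sep 12, 253 sold [FIFO — oldest first]: 82 @ $9 + 121 @ $13 + 50 @ $10 = $2,811
Total COGS = $3,366 + $2,811 = $6,177
Ending inventory: 207 @ $10 = $2,070
Check: goods available $8,247 = COGS $6,177 + ending $2,070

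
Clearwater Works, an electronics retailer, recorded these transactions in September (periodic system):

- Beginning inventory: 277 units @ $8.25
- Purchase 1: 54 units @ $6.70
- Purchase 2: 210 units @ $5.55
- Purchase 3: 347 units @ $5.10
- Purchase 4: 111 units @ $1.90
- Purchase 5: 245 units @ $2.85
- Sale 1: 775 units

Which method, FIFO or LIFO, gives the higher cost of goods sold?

FIFO COGS: 277 @ $8.25 + 54 @ $6.70 + 210 @ $5.55 + 234 @ $5.10 = $5,005.95
LIFO COGS: 245 @ $2.85 + 111 @ $1.90 + 347 @ $5.10 + 72 @ $5.55 = $3,078.45

FIFO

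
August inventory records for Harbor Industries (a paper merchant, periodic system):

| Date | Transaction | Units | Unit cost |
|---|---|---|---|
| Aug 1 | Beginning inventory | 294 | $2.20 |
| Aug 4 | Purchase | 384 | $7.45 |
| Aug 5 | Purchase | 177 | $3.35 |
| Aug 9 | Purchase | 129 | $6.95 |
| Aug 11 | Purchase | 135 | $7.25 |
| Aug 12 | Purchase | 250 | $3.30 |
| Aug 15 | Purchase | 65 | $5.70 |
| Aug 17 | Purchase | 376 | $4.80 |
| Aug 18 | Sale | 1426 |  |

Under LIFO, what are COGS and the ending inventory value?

COGS = $7,658.85; ending inventory = $1,317.30

Aug 18, 1426 sold [LIFO — newest first]: 376 @ $4.80 + 65 @ $5.70 + 250 @ $3.30 + 135 @ $7.25 + 129 @ $6.95 + 177 @ $3.35 + 294 @ $7.45 = $7,658.85
Ending inventory: 294 @ $2.20 + 90 @ $7.45 = $1,317.30
Check: goods available $8,976.15 = COGS $7,658.85 + ending $1,317.30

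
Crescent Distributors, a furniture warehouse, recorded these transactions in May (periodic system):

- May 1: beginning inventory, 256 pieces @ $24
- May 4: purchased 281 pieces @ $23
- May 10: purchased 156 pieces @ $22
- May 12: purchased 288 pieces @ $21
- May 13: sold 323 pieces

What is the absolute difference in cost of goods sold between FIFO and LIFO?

FIFO COGS: 256 @ $24 + 67 @ $23 = $7,685
LIFO COGS: 288 @ $21 + 35 @ $22 = $6,818
Difference = |$7,685 − $6,818| = $867

$867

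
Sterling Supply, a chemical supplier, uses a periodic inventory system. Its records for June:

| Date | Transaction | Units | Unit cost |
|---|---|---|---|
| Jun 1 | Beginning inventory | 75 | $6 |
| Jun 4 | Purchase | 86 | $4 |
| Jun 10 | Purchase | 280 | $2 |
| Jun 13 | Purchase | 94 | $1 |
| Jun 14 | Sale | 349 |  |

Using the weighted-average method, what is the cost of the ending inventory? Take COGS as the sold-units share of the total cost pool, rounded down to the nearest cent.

Jun 14, sell 349: 349/535 × $1,448.00 → $944.58
Ending inventory (cost pool remaining) = $503.42

Ending inventory = $503.42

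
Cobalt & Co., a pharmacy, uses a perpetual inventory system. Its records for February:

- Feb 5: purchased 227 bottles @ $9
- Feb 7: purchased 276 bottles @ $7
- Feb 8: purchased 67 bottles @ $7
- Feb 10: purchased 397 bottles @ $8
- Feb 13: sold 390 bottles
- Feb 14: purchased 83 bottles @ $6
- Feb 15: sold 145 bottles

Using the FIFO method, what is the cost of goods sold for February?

Feb 13, 390 sold [FIFO — oldest first]: 227 @ $9 + 163 @ $7 = $3,184
Feb 15, 145 sold [FIFO — oldest first]: 113 @ $7 + 32 @ $7 = $1,015
Total COGS = $3,184 + $1,015 = $4,199
Ending inventory: 35 @ $7 + 397 @ $8 + 83 @ $6 = $3,919
Check: goods available $8,118 = COGS $4,199 + ending $3,919

COGS = $4,199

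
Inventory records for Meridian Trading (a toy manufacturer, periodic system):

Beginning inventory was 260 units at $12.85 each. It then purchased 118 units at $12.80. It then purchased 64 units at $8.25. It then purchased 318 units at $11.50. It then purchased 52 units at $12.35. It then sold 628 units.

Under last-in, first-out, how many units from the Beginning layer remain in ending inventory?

Sale 1 (628) [LIFO — newest first]: 52 @ $12.35 + 318 @ $11.50 + 64 @ $8.25 + 118 @ $12.80 + 76 @ $12.85 = $7,314.20
Ending inventory: 184 @ $12.85 = $2,364.40

184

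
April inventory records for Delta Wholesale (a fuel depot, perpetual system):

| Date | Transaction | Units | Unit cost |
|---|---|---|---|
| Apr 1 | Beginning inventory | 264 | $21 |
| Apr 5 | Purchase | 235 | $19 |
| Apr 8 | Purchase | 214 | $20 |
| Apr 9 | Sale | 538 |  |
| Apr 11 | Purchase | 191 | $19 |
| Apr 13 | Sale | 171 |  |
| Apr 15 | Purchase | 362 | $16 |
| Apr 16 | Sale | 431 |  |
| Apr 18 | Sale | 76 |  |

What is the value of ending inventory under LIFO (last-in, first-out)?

Ending inventory = $1,050

Apr 9, 538 sold [LIFO — newest first]: 214 @ $20 + 235 @ $19 + 89 @ $21 = $10,614
Apr 13, 171 sold [LIFO — newest first]: 171 @ $19 = $3,249
Apr 16, 431 sold [LIFO — newest first]: 362 @ $16 + 20 @ $19 + 49 @ $21 = $7,201
Apr 18, 76 sold [LIFO — newest first]: 76 @ $21 = $1,596
Total COGS = $10,614 + $3,249 + $7,201 + $1,596 = $22,660
Ending inventory: 50 @ $21 = $1,050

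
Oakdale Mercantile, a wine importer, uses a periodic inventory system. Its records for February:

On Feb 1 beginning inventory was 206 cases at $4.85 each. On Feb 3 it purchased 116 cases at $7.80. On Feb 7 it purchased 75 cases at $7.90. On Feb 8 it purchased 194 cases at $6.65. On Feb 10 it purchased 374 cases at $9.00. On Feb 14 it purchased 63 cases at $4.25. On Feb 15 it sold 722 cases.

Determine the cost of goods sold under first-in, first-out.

COGS = $4,965.50

Feb 15, 722 sold [FIFO — oldest first]: 206 @ $4.85 + 116 @ $7.80 + 75 @ $7.90 + 194 @ $6.65 + 131 @ $9.00 = $4,965.50
Ending inventory: 243 @ $9.00 + 63 @ $4.25 = $2,454.75
Check: goods available $7,420.25 = COGS $4,965.50 + ending $2,454.75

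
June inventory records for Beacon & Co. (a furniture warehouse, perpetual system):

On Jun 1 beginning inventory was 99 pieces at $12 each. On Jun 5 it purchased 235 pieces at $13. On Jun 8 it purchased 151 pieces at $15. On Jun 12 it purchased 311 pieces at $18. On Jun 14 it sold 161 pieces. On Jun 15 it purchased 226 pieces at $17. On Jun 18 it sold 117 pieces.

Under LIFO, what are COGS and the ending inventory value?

COGS = $4,887; ending inventory = $11,061

Jun 14, 161 sold [LIFO — newest first]: 161 @ $18 = $2,898
Jun 18, 117 sold [LIFO — newest first]: 117 @ $17 = $1,989
Total COGS = $2,898 + $1,989 = $4,887
Ending inventory: 99 @ $12 + 235 @ $13 + 151 @ $15 + 150 @ $18 + 109 @ $17 = $11,061
Check: goods available $15,948 = COGS $4,887 + ending $11,061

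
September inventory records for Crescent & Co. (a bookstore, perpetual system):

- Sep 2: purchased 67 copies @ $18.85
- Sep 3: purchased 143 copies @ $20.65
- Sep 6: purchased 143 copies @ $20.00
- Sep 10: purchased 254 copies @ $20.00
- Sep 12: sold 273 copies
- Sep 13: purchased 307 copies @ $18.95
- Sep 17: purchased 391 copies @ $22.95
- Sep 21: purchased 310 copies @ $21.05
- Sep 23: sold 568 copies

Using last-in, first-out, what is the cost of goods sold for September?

COGS = $17,906.60

Sep 12, 273 sold [LIFO — newest first]: 254 @ $20.00 + 19 @ $20.00 = $5,460.00
Sep 23, 568 sold [LIFO — newest first]: 310 @ $21.05 + 258 @ $22.95 = $12,446.60
Total COGS = $5,460.00 + $12,446.60 = $17,906.60
Ending inventory: 67 @ $18.85 + 143 @ $20.65 + 124 @ $20.00 + 307 @ $18.95 + 133 @ $22.95 = $15,565.90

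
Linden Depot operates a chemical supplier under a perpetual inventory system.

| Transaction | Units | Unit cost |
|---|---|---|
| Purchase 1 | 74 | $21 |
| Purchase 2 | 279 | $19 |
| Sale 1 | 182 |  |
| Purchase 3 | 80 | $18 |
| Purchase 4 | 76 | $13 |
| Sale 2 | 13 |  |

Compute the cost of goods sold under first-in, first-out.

COGS = $3,853

Sale 1 (182) [FIFO — oldest first]: 74 @ $21 + 108 @ $19 = $3,606
Sale 2 (13) [FIFO — oldest first]: 13 @ $19 = $247
Total COGS = $3,606 + $247 = $3,853
Ending inventory: 158 @ $19 + 80 @ $18 + 76 @ $13 = $5,430
Check: goods available $9,283 = COGS $3,853 + ending $5,430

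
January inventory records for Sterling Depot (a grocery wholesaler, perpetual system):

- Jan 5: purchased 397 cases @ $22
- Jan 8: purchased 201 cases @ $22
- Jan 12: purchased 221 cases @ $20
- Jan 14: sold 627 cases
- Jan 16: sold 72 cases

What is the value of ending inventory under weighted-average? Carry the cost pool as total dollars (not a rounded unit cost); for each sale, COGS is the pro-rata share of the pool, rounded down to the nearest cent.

Ending inventory = $2,575.25

After Jan 5: 397 on hand, pool $8,734.00 (≈ $22.0000 each)
After Jan 8: 598 on hand, pool $13,156.00 (≈ $22.0000 each)
After Jan 12: 819 on hand, pool $17,576.00 (≈ $21.4603 each)
Jan 14, sell 627: 627/819 × $17,576.00 → $13,455.61
Jan 16, sell 72: 72/192 × $4,120.39 → $1,545.14
Total COGS = $13,455.61 + $1,545.14 = $15,000.75
Ending inventory (cost pool remaining) = $2,575.25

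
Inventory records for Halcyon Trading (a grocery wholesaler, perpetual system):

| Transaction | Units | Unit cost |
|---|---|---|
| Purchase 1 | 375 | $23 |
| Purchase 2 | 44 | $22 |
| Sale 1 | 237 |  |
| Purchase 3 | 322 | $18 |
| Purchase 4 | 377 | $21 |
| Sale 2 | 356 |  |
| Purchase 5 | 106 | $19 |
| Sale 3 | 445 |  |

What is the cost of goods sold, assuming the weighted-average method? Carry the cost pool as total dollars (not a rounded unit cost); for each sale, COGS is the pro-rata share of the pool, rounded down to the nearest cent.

After Purchase 1: 375 on hand, pool $8,625.00 (≈ $23.0000 each)
After Purchase 2: 419 on hand, pool $9,593.00 (≈ $22.8950 each)
Sale 1, sell 237: 237/419 × $9,593.00 → $5,426.11
After Purchase 3: 504 on hand, pool $9,962.89 (≈ $19.7676 each)
After Purchase 4: 881 on hand, pool $17,879.89 (≈ $20.2950 each)
Sale 2, sell 356: 356/881 × $17,879.89 → $7,225.01
After Purchase 5: 631 on hand, pool $12,668.88 (≈ $20.0775 each)
Sale 3, sell 445: 445/631 × $12,668.88 → $8,934.47
Total COGS = $5,426.11 + $7,225.01 + $8,934.47 = $21,585.59
Ending inventory (cost pool remaining) = $3,734.41

COGS = $21,585.59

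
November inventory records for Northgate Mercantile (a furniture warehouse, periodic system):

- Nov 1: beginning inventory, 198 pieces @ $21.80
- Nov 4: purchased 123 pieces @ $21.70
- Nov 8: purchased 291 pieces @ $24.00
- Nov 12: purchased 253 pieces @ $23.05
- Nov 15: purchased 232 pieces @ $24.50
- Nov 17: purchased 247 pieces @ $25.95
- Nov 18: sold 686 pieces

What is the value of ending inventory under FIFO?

Ending inventory = $16,219.60

Nov 18, 686 sold [FIFO — oldest first]: 198 @ $21.80 + 123 @ $21.70 + 291 @ $24.00 + 74 @ $23.05 = $15,675.20
Ending inventory: 179 @ $23.05 + 232 @ $24.50 + 247 @ $25.95 = $16,219.60
Check: goods available $31,894.80 = COGS $15,675.20 + ending $16,219.60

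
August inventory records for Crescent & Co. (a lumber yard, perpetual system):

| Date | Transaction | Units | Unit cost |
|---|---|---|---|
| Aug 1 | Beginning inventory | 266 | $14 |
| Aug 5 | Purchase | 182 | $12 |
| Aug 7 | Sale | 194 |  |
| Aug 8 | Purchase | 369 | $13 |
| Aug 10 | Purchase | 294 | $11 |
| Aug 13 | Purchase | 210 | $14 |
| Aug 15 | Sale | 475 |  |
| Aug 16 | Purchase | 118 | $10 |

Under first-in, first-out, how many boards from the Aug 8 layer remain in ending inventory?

148

Aug 7, 194 sold [FIFO — oldest first]: 194 @ $14 = $2,716
Aug 15, 475 sold [FIFO — oldest first]: 72 @ $14 + 182 @ $12 + 221 @ $13 = $6,065
Total COGS = $2,716 + $6,065 = $8,781
Ending inventory: 148 @ $13 + 294 @ $11 + 210 @ $14 + 118 @ $10 = $9,278
Check: goods available $18,059 = COGS $8,781 + ending $9,278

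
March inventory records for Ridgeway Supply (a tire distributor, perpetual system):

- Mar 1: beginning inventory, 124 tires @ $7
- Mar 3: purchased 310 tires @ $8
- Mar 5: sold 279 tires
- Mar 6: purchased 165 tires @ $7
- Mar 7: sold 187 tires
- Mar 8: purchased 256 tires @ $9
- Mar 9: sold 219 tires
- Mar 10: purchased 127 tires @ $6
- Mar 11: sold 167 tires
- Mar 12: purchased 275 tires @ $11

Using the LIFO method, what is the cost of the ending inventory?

Mar 5, 279 sold [LIFO — newest first]: 279 @ $8 = $2,232
Mar 7, 187 sold [LIFO — newest first]: 165 @ $7 + 22 @ $8 = $1,331
Mar 9, 219 sold [LIFO — newest first]: 219 @ $9 = $1,971
Mar 11, 167 sold [LIFO — newest first]: 127 @ $6 + 37 @ $9 + 3 @ $8 = $1,119
Total COGS = $2,232 + $1,331 + $1,971 + $1,119 = $6,653
Ending inventory: 124 @ $7 + 6 @ $8 + 275 @ $11 = $3,941

Ending inventory = $3,941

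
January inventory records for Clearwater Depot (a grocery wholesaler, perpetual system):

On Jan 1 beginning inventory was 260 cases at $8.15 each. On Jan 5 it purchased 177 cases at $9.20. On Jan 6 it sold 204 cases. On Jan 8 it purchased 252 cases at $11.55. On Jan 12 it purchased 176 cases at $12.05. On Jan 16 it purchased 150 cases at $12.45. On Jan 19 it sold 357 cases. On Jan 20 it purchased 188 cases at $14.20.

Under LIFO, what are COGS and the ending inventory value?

COGS = $6,194.80; ending inventory = $7,121.10

Jan 6, 204 sold [LIFO — newest first]: 177 @ $9.20 + 27 @ $8.15 = $1,848.45
Jan 19, 357 sold [LIFO — newest first]: 150 @ $12.45 + 176 @ $12.05 + 31 @ $11.55 = $4,346.35
Total COGS = $1,848.45 + $4,346.35 = $6,194.80
Ending inventory: 233 @ $8.15 + 221 @ $11.55 + 188 @ $14.20 = $7,121.10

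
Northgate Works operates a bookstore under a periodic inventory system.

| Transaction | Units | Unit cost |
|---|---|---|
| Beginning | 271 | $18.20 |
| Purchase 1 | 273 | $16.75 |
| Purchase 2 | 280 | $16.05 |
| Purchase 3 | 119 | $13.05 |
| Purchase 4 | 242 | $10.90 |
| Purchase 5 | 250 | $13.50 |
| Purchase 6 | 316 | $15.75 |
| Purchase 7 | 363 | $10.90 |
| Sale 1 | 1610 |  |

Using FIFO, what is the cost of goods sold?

COGS = $24,320.95

Sale 1 (1610) [FIFO — oldest first]: 271 @ $18.20 + 273 @ $16.75 + 280 @ $16.05 + 119 @ $13.05 + 242 @ $10.90 + 250 @ $13.50 + 175 @ $15.75 = $24,320.95
Ending inventory: 141 @ $15.75 + 363 @ $10.90 = $6,177.45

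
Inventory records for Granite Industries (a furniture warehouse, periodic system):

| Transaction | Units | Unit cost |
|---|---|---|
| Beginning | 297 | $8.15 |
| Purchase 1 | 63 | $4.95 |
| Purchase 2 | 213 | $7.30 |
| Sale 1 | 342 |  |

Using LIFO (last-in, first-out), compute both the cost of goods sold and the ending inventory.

Sale 1 (342) [LIFO — newest first]: 213 @ $7.30 + 63 @ $4.95 + 66 @ $8.15 = $2,404.65
Ending inventory: 231 @ $8.15 = $1,882.65

COGS = $2,404.65; ending inventory = $1,882.65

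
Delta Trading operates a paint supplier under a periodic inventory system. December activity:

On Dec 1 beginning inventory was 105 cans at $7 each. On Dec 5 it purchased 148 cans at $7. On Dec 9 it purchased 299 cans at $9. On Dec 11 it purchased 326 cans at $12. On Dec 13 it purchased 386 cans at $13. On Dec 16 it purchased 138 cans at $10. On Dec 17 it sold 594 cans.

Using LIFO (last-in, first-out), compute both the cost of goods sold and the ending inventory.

COGS = $7,238; ending inventory = $7,534

Dec 17, 594 sold [LIFO — newest first]: 138 @ $10 + 386 @ $13 + 70 @ $12 = $7,238
Ending inventory: 105 @ $7 + 148 @ $7 + 299 @ $9 + 256 @ $12 = $7,534
Check: goods available $14,772 = COGS $7,238 + ending $7,534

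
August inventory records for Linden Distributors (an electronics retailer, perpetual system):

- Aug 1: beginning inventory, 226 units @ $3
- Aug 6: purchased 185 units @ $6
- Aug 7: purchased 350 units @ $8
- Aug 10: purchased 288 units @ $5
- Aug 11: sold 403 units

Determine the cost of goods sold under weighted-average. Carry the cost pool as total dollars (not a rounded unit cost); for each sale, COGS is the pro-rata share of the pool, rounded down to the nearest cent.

After Aug 1: 226 on hand, pool $678.00 (≈ $3.0000 each)
After Aug 6: 411 on hand, pool $1,788.00 (≈ $4.3504 each)
After Aug 7: 761 on hand, pool $4,588.00 (≈ $6.0289 each)
After Aug 10: 1049 on hand, pool $6,028.00 (≈ $5.7464 each)
Aug 11, sell 403: 403/1049 × $6,028.00 → $2,315.80
Ending inventory (cost pool remaining) = $3,712.20

COGS = $2,315.80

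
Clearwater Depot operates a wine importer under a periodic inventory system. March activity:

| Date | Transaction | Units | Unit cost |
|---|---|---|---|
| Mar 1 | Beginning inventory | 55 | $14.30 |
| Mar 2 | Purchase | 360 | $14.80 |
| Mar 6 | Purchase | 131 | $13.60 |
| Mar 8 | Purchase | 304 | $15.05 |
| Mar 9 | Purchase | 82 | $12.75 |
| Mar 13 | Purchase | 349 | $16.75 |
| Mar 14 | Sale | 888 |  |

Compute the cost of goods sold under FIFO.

Mar 14, 888 sold [FIFO — oldest first]: 55 @ $14.30 + 360 @ $14.80 + 131 @ $13.60 + 304 @ $15.05 + 38 @ $12.75 = $12,955.80
Ending inventory: 44 @ $12.75 + 349 @ $16.75 = $6,406.75
Check: goods available $19,362.55 = COGS $12,955.80 + ending $6,406.75

COGS = $12,955.80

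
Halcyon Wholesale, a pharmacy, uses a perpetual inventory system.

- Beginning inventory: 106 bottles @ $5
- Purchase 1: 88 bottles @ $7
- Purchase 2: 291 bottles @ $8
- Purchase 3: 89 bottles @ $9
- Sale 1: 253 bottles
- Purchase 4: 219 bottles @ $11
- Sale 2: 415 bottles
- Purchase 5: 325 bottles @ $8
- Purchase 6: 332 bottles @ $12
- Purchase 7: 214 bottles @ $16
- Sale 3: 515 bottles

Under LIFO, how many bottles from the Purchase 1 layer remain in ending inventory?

Sale 1 (253) [LIFO — newest first]: 89 @ $9 + 164 @ $8 = $2,113
Sale 2 (415) [LIFO — newest first]: 219 @ $11 + 127 @ $8 + 69 @ $7 = $3,908
Sale 3 (515) [LIFO — newest first]: 214 @ $16 + 301 @ $12 = $7,036
Total COGS = $2,113 + $3,908 + $7,036 = $13,057
Ending inventory: 106 @ $5 + 19 @ $7 + 325 @ $8 + 31 @ $12 = $3,635
Check: goods available $16,692 = COGS $13,057 + ending $3,635

19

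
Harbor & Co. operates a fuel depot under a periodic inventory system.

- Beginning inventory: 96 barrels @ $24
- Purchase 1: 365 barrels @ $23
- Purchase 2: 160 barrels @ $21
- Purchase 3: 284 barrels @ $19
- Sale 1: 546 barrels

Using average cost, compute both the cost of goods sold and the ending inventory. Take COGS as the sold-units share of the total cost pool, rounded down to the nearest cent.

Sale 1, sell 546: 546/905 × $19,455.00 → $11,737.49
Ending inventory (cost pool remaining) = $7,717.51

COGS = $11,737.49; ending inventory = $7,717.51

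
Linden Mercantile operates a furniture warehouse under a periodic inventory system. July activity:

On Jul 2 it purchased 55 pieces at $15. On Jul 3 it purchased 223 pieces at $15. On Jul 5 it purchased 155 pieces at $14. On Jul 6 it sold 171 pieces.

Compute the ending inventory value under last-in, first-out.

Ending inventory = $3,930

Jul 6, 171 sold [LIFO — newest first]: 155 @ $14 + 16 @ $15 = $2,410
Ending inventory: 55 @ $15 + 207 @ $15 = $3,930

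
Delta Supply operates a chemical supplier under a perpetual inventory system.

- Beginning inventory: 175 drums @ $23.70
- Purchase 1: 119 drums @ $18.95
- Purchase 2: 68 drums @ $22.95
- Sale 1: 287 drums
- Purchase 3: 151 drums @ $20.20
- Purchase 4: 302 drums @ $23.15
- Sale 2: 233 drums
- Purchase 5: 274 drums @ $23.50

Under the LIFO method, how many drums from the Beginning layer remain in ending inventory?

75

Sale 1 (287) [LIFO — newest first]: 68 @ $22.95 + 119 @ $18.95 + 100 @ $23.70 = $6,185.65
Sale 2 (233) [LIFO — newest first]: 233 @ $23.15 = $5,393.95
Total COGS = $6,185.65 + $5,393.95 = $11,579.60
Ending inventory: 75 @ $23.70 + 151 @ $20.20 + 69 @ $23.15 + 274 @ $23.50 = $12,864.05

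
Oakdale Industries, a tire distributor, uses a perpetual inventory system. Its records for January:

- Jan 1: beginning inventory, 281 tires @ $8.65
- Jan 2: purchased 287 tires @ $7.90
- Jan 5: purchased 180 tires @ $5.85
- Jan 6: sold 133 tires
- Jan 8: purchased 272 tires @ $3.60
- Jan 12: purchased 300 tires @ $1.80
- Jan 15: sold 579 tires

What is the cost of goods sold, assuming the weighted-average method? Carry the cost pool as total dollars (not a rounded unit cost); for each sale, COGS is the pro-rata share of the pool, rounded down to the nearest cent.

After Jan 1: 281 on hand, pool $2,430.65 (≈ $8.6500 each)
After Jan 2: 568 on hand, pool $4,697.95 (≈ $8.2710 each)
After Jan 5: 748 on hand, pool $5,750.95 (≈ $7.6884 each)
Jan 6, sell 133: 133/748 × $5,750.95 → $1,022.56
After Jan 8: 887 on hand, pool $5,707.59 (≈ $6.4347 each)
After Jan 12: 1187 on hand, pool $6,247.59 (≈ $5.2633 each)
Jan 15, sell 579: 579/1187 × $6,247.59 → $3,047.47
Total COGS = $1,022.56 + $3,047.47 = $4,070.03
Ending inventory (cost pool remaining) = $3,200.12
Check: goods available $7,270.15 = COGS $4,070.03 + ending $3,200.12

COGS = $4,070.03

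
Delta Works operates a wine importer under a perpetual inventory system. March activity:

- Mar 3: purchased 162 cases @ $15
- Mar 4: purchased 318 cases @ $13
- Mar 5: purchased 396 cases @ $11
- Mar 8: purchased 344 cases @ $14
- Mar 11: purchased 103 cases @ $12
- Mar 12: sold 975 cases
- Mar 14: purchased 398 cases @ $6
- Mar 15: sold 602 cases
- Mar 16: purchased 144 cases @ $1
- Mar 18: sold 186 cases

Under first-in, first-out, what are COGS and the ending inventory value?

COGS = $19,402; ending inventory = $102

Mar 12, 975 sold [FIFO — oldest first]: 162 @ $15 + 318 @ $13 + 396 @ $11 + 99 @ $14 = $12,306
Mar 15, 602 sold [FIFO — oldest first]: 245 @ $14 + 103 @ $12 + 254 @ $6 = $6,190
Mar 18, 186 sold [FIFO — oldest first]: 144 @ $6 + 42 @ $1 = $906
Total COGS = $12,306 + $6,190 + $906 = $19,402
Ending inventory: 102 @ $1 = $102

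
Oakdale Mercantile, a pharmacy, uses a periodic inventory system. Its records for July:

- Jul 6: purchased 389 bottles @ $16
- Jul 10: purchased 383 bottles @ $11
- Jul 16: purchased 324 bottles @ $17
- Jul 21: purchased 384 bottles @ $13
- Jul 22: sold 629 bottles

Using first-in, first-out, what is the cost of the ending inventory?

Ending inventory = $12,073

Jul 22, 629 sold [FIFO — oldest first]: 389 @ $16 + 240 @ $11 = $8,864
Ending inventory: 143 @ $11 + 324 @ $17 + 384 @ $13 = $12,073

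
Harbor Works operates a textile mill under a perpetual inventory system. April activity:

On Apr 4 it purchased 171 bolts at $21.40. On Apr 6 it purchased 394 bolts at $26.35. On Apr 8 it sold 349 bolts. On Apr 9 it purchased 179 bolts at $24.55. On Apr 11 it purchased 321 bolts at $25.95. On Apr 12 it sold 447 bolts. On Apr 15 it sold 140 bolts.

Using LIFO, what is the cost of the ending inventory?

Apr 8, 349 sold [LIFO — newest first]: 349 @ $26.35 = $9,196.15
Apr 12, 447 sold [LIFO — newest first]: 321 @ $25.95 + 126 @ $24.55 = $11,423.25
Apr 15, 140 sold [LIFO — newest first]: 53 @ $24.55 + 45 @ $26.35 + 42 @ $21.40 = $3,385.70
Total COGS = $9,196.15 + $11,423.25 + $3,385.70 = $24,005.10
Ending inventory: 129 @ $21.40 = $2,760.60
Check: goods available $26,765.70 = COGS $24,005.10 + ending $2,760.60

Ending inventory = $2,760.60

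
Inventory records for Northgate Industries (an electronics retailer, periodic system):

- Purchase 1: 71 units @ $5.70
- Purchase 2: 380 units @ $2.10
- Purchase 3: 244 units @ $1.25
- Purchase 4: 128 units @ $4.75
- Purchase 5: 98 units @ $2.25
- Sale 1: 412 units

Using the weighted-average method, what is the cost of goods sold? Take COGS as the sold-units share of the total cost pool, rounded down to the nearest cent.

COGS = $1,045.07

Sale 1, sell 412: 412/921 × $2,336.20 → $1,045.07
Ending inventory (cost pool remaining) = $1,291.13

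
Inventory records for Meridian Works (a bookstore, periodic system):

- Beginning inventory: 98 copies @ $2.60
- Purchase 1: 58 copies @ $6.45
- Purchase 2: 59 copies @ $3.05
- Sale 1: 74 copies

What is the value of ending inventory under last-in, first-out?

Ending inventory = $532.15

Sale 1 (74) [LIFO — newest first]: 59 @ $3.05 + 15 @ $6.45 = $276.70
Ending inventory: 98 @ $2.60 + 43 @ $6.45 = $532.15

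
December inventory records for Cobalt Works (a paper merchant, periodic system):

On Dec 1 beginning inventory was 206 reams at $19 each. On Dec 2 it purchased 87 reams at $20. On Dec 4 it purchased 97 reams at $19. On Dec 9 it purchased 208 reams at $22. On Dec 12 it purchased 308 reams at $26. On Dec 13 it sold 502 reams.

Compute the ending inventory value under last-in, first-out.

Dec 13, 502 sold [LIFO — newest first]: 308 @ $26 + 194 @ $22 = $12,276
Ending inventory: 206 @ $19 + 87 @ $20 + 97 @ $19 + 14 @ $22 = $7,805
Check: goods available $20,081 = COGS $12,276 + ending $7,805

Ending inventory = $7,805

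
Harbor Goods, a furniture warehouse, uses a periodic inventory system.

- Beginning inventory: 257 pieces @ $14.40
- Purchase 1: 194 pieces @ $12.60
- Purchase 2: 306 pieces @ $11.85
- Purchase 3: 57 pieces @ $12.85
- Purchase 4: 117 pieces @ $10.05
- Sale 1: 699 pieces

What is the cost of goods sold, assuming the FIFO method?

COGS = $9,084.00

Sale 1 (699) [FIFO — oldest first]: 257 @ $14.40 + 194 @ $12.60 + 248 @ $11.85 = $9,084.00
Ending inventory: 58 @ $11.85 + 57 @ $12.85 + 117 @ $10.05 = $2,595.60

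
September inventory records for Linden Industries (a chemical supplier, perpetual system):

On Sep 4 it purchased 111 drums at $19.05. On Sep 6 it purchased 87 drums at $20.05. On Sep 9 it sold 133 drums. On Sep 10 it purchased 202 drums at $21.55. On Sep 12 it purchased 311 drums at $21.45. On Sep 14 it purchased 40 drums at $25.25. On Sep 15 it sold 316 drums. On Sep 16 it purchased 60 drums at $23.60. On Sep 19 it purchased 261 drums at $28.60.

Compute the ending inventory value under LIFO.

Sep 9, 133 sold [LIFO — newest first]: 87 @ $20.05 + 46 @ $19.05 = $2,620.65
Sep 15, 316 sold [LIFO — newest first]: 40 @ $25.25 + 276 @ $21.45 = $6,930.20
Total COGS = $2,620.65 + $6,930.20 = $9,550.85
Ending inventory: 65 @ $19.05 + 202 @ $21.55 + 35 @ $21.45 + 60 @ $23.60 + 261 @ $28.60 = $15,222.70

Ending inventory = $15,222.70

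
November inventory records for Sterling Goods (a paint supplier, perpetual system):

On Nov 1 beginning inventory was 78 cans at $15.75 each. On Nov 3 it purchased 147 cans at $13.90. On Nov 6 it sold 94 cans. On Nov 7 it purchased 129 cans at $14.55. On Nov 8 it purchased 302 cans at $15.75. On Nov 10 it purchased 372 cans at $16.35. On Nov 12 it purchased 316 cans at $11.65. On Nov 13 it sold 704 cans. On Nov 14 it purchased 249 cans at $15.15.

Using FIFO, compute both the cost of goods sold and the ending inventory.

Nov 6, 94 sold [FIFO — oldest first]: 78 @ $15.75 + 16 @ $13.90 = $1,450.90
Nov 13, 704 sold [FIFO — oldest first]: 131 @ $13.90 + 129 @ $14.55 + 302 @ $15.75 + 142 @ $16.35 = $10,776.05
Total COGS = $1,450.90 + $10,776.05 = $12,226.95
Ending inventory: 230 @ $16.35 + 316 @ $11.65 + 249 @ $15.15 = $11,214.25

COGS = $12,226.95; ending inventory = $11,214.25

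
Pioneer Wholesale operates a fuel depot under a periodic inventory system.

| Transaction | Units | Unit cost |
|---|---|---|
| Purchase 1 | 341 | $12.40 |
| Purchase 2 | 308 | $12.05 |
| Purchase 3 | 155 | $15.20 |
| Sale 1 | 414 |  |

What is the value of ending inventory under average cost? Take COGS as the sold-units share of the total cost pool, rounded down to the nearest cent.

Sale 1, sell 414: 414/804 × $10,295.80 → $5,301.56
Ending inventory (cost pool remaining) = $4,994.24
Check: goods available $10,295.80 = COGS $5,301.56 + ending $4,994.24

Ending inventory = $4,994.24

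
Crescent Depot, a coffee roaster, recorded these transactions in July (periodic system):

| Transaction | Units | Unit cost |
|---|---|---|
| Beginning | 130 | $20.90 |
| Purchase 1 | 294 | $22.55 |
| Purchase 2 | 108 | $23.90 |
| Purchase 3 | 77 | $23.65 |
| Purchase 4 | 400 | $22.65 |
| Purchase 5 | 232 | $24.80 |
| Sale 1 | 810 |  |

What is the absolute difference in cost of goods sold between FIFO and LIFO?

$746.95

FIFO COGS: 130 @ $20.90 + 294 @ $22.55 + 108 @ $23.90 + 77 @ $23.65 + 201 @ $22.65 = $18,301.60
LIFO COGS: 232 @ $24.80 + 400 @ $22.65 + 77 @ $23.65 + 101 @ $23.90 = $19,048.55
Difference = |$18,301.60 − $19,048.55| = $746.95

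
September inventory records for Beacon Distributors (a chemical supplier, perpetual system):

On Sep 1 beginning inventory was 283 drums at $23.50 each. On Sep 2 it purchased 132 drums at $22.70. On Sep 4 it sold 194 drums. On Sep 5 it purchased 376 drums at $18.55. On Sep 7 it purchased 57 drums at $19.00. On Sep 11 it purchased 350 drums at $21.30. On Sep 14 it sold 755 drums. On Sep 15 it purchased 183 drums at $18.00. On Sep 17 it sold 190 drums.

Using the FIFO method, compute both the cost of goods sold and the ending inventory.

COGS = $23,903.00; ending inventory = $4,550.70

Sep 4, 194 sold [FIFO — oldest first]: 194 @ $23.50 = $4,559.00
Sep 14, 755 sold [FIFO — oldest first]: 89 @ $23.50 + 132 @ $22.70 + 376 @ $18.55 + 57 @ $19.00 + 101 @ $21.30 = $15,297.00
Sep 17, 190 sold [FIFO — oldest first]: 190 @ $21.30 = $4,047.00
Total COGS = $4,559.00 + $15,297.00 + $4,047.00 = $23,903.00
Ending inventory: 59 @ $21.30 + 183 @ $18.00 = $4,550.70
Check: goods available $28,453.70 = COGS $23,903.00 + ending $4,550.70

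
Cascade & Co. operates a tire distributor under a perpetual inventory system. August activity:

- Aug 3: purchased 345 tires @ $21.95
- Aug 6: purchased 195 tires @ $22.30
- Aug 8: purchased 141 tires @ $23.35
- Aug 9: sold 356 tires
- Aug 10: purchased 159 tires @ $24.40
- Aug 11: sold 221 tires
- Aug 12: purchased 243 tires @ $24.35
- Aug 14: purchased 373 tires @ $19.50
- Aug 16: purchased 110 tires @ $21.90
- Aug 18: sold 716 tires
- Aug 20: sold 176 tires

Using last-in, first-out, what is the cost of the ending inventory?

Ending inventory = $2,129.15

Aug 9, 356 sold [LIFO — newest first]: 141 @ $23.35 + 195 @ $22.30 + 20 @ $21.95 = $8,079.85
Aug 11, 221 sold [LIFO — newest first]: 159 @ $24.40 + 62 @ $21.95 = $5,240.50
Aug 18, 716 sold [LIFO — newest first]: 110 @ $21.90 + 373 @ $19.50 + 233 @ $24.35 = $15,356.05
Aug 20, 176 sold [LIFO — newest first]: 10 @ $24.35 + 166 @ $21.95 = $3,887.20
Total COGS = $8,079.85 + $5,240.50 + $15,356.05 + $3,887.20 = $32,563.60
Ending inventory: 97 @ $21.95 = $2,129.15
Check: goods available $34,692.75 = COGS $32,563.60 + ending $2,129.15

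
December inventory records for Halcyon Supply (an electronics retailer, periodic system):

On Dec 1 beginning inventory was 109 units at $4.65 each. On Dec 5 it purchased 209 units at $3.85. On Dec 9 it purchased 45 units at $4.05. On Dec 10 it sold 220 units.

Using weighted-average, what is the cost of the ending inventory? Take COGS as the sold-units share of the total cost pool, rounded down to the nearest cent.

Dec 10, sell 220: 220/363 × $1,493.75 → $905.30
Ending inventory (cost pool remaining) = $588.45

Ending inventory = $588.45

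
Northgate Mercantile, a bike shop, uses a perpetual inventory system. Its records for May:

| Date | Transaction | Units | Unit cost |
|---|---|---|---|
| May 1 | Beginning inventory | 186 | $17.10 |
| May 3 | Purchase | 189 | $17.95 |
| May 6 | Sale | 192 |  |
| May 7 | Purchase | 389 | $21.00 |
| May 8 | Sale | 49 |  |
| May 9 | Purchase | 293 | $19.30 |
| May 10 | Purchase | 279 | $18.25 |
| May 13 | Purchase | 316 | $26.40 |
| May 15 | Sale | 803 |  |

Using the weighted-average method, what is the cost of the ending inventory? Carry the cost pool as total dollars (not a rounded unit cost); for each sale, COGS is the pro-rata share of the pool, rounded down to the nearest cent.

After May 1: 186 on hand, pool $3,180.60 (≈ $17.1000 each)
After May 3: 375 on hand, pool $6,573.15 (≈ $17.5284 each)
May 6, sell 192: 192/375 × $6,573.15 → $3,365.45
After May 7: 572 on hand, pool $11,376.70 (≈ $19.8893 each)
May 8, sell 49: 49/572 × $11,376.70 → $974.57
After May 9: 816 on hand, pool $16,057.03 (≈ $19.6777 each)
After May 10: 1095 on hand, pool $21,148.78 (≈ $19.3140 each)
After May 13: 1411 on hand, pool $29,491.18 (≈ $20.9009 each)
May 15, sell 803: 803/1411 × $29,491.18 → $16,783.42
Total COGS = $3,365.45 + $974.57 + $16,783.42 = $21,123.44
Ending inventory (cost pool remaining) = $12,707.76
Check: goods available $33,831.20 = COGS $21,123.44 + ending $12,707.76

Ending inventory = $12,707.76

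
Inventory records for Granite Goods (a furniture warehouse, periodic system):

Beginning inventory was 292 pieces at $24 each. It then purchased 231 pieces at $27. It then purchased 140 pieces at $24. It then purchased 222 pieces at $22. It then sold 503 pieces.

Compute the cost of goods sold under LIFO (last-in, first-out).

COGS = $12,051

Sale 1 (503) [LIFO — newest first]: 222 @ $22 + 140 @ $24 + 141 @ $27 = $12,051
Ending inventory: 292 @ $24 + 90 @ $27 = $9,438
Check: goods available $21,489 = COGS $12,051 + ending $9,438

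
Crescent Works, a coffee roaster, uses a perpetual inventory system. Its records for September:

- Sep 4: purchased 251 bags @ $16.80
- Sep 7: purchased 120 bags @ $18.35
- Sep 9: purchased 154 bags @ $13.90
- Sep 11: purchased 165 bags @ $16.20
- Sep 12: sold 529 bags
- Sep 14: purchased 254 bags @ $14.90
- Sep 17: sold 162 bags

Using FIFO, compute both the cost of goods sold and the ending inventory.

Sep 12, 529 sold [FIFO — oldest first]: 251 @ $16.80 + 120 @ $18.35 + 154 @ $13.90 + 4 @ $16.20 = $8,624.20
Sep 17, 162 sold [FIFO — oldest first]: 161 @ $16.20 + 1 @ $14.90 = $2,623.10
Total COGS = $8,624.20 + $2,623.10 = $11,247.30
Ending inventory: 253 @ $14.90 = $3,769.70

COGS = $11,247.30; ending inventory = $3,769.70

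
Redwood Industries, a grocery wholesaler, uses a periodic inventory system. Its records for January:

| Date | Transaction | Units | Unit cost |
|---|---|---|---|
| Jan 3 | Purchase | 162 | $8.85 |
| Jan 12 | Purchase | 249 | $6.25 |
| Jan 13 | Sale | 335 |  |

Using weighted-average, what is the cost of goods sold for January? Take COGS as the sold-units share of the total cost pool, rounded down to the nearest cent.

Jan 13, sell 335: 335/411 × $2,989.95 → $2,437.06
Ending inventory (cost pool remaining) = $552.89
Check: goods available $2,989.95 = COGS $2,437.06 + ending $552.89

COGS = $2,437.06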